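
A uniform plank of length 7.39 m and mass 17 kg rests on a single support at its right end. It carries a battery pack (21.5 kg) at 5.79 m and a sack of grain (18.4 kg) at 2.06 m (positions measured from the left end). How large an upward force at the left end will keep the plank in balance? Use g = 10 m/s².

F ≈ 264 N

About the right end:
Beam weight: 17 × 10 = 170 N down at 3.695 m → arm 3.695 m, τ = 170 × 3.695 = 628.1 N·m counterclockwise.
Battery pack: 21.5 × 10 = 215 N down at 5.79 m → arm 1.6 m, τ = 215 × 1.6 = 344 N·m counterclockwise.
Sack of grain: 18.4 × 10 = 184 N down at 2.06 m → arm 5.33 m, τ = 184 × 5.33 = 980.7 N·m counterclockwise.
Net moment of the loads = 1953 N·m counterclockwise.
The upward force F acts at the left end, arm 7.39 m, giving F × 7.39 clockwise.
Setting net torque to zero: F × 7.39 = 1953 → F = 1953 / 7.39 = 264 N.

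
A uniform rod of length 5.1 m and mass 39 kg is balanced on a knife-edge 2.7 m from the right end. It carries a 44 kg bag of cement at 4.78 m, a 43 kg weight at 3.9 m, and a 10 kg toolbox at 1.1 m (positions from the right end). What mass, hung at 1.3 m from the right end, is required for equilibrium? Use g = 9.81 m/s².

m ≈ 86.6 kg

About the knife-edge (at 2.7 m from the right end):
Beam weight: 39 × 9.81 = 382.6 N down at 2.55 m → arm 0.15 m, τ = 382.6 × 0.15 = 57.39 N·m clockwise.
Bag of cement: 44 × 9.81 = 431.6 N down at 4.78 m → arm 2.08 m, τ = 431.6 × 2.08 = 897.7 N·m counterclockwise.
Weight: 43 × 9.81 = 421.8 N down at 3.9 m → arm 1.2 m, τ = 421.8 × 1.2 = 506.2 N·m counterclockwise.
Toolbox: 10 × 9.81 = 98.1 N down at 1.1 m → arm 1.6 m, τ = 98.1 × 1.6 = 157 N·m clockwise.
Net moment of known loads = 1190 N·m counterclockwise.
An unknown mass m at 1.3 m has arm 1.4 m; its moment is m·g·1.4 clockwise.
Balancing moments: m × 9.81 × 1.4 = 1190, giving m = 1190 / (9.81 × 1.4) = 86.6 kg.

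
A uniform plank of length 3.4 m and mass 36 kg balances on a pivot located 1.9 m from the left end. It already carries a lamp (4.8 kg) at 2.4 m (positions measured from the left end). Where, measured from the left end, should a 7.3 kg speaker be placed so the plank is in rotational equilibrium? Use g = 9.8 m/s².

x ≈ 2.56 m from the left end

Taking torques about the pivot (at 1.9 m from the left end):
Beam weight: 36 × 9.8 = 352.8 N down at 1.7 m → arm 0.2 m, τ = 352.8 × 0.2 = 70.56 N·m counterclockwise.
Lamp: 4.8 × 9.8 = 47.04 N down at 2.4 m → arm 0.5 m, τ = 47.04 × 0.5 = 23.52 N·m clockwise.
Net moment of existing loads = 47.04 N·m counterclockwise.
The speaker weighs 7.3 × 9.8 = 71.54 N and must supply an equal clockwise moment, so its lever arm about the pivot is 47.04 / 71.54 = 0.658 m.
That puts it at 1.9 + 0.658 = 2.56 m from the left end.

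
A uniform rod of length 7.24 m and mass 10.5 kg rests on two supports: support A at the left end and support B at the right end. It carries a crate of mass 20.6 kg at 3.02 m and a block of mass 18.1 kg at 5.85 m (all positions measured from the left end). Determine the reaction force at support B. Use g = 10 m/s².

R_B ≈ 285 N

Sum moments about support A (its reaction then has zero moment arm).
Beam weight: 10.5 × 10 = 105 N down at 3.62 m → arm 3.62 m, τ = 105 × 3.62 = 380.1 N·m clockwise.
Crate: 20.6 × 10 = 206 N down at 3.02 m → arm 3.02 m, τ = 206 × 3.02 = 622.1 N·m clockwise.
Block: 18.1 × 10 = 181 N down at 5.85 m → arm 5.85 m, τ = 181 × 5.85 = 1059 N·m clockwise.
Net load moment about support A = 2061 N·m clockwise.
Reaction R at support B is upward at 7.24 m, arm 7.24 m → moment R × 7.24 counterclockwise.
Setting net torque to zero: R × 7.24 = 2061 → R = 285 N.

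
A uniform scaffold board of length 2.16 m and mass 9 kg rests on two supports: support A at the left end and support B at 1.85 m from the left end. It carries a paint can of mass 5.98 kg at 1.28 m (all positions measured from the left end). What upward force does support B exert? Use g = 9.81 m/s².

R_B ≈ 92.1 N

Choose support A as the axis so its reaction then has zero moment arm.
Beam weight: 9 × 9.81 = 88.29 N down at 1.08 m → arm 1.08 m, τ = 88.29 × 1.08 = 95.35 N·m clockwise.
Paint can: 5.98 × 9.81 = 58.66 N down at 1.28 m → arm 1.28 m, τ = 58.66 × 1.28 = 75.08 N·m clockwise.
Net load moment about support A = 170.4 N·m clockwise.
Reaction R at support B is upward at 1.85 m, arm 1.85 m → moment R × 1.85 counterclockwise.
Balancing moments: R × 1.85 = 170.4, giving R = 92.1 N.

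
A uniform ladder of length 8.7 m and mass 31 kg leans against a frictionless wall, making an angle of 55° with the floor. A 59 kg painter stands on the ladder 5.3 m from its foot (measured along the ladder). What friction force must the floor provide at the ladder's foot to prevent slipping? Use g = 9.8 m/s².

Sum moments about the foot of the ladder (the floor normal and friction both act there and drop out).
Ladder weight 31×9.8 = 303.8 N acts at 4.35 m along the ladder; its horizontal arm is 4.35·cos55° = 2.495 m → τ = 758 N·m clockwise.
Painter: 59×9.8 = 578.2 N at 5.3 m → arm 3.04 m → τ = 1758 N·m clockwise.
Wall normal N acts horizontally at the top; its moment arm is the height L sinθ = 8.7·sin55° = 7.127 m, counterclockwise.
Στ = 0 ⇒ N × 7.127 = 2516 ⇒ N = 353 N.
ΣFx = 0: friction at the foot balances the wall's push, so f = N_wall = 353 N.

f ≈ 353 N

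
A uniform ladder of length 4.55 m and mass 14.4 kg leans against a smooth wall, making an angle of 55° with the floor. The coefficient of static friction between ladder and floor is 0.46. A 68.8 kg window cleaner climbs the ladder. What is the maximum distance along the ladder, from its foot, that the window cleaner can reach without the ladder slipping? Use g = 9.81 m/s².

Choose the foot of the ladder as the axis so the floor normal and friction both act there and drop out.
Ladder weight 14.4×9.81 = 141.3 N acts at 2.275 m along the ladder; its horizontal arm is 2.275·cos55° = 1.305 m → τ = 184.4 N·m clockwise.
Window cleaner weight 68.8×9.81 = 674.9 N at distance d → arm d·cos55° → τ = 674.9·d·0.5736 clockwise.
Wall normal N at the top has arm L sinθ = 3.727 m counterclockwise, so Στ = 0 gives N·3.727 = 184.4 + 387.1·d.
ΣFy = 0 ⇒ N_floor = 816.2 N, so the maximum friction is μ_s·N_floor = 0.46×816.2 = 375.5 N. ΣFx = 0 ⇒ N_wall = f, so at the slipping point N = 375.5 N.
Substituting: 375.5×3.727 = 184.4 + 387.1·d ⇒ d = (1399 − 184.4) / 387.1 = 3.14 m.

d ≈ 3.14 m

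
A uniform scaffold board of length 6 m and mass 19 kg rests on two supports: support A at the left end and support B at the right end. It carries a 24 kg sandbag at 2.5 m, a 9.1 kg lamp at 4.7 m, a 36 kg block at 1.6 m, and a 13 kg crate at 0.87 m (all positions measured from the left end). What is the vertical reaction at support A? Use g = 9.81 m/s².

Taking torques about support B:
Beam weight: 19 × 9.81 = 186.4 N down at 3 m → arm 3 m, τ = 186.4 × 3 = 559.2 N·m counterclockwise.
Sandbag: 24 × 9.81 = 235.4 N down at 2.5 m → arm 3.5 m, τ = 235.4 × 3.5 = 823.9 N·m counterclockwise.
Lamp: 9.1 × 9.81 = 89.27 N down at 4.7 m → arm 1.3 m, τ = 89.27 × 1.3 = 116.1 N·m counterclockwise.
Block: 36 × 9.81 = 353.2 N down at 1.6 m → arm 4.4 m, τ = 353.2 × 4.4 = 1554 N·m counterclockwise.
Crate: 13 × 9.81 = 127.5 N down at 0.87 m → arm 5.13 m, τ = 127.5 × 5.13 = 654.1 N·m counterclockwise.
Net load moment about support B = 3707 N·m counterclockwise.
Reaction R at support A is upward at 0 m, arm 6 m → moment R × 6 clockwise.
Στ = 0 ⇒ R × 6 = 3707 ⇒ R = 618 N.

R_A ≈ 618 N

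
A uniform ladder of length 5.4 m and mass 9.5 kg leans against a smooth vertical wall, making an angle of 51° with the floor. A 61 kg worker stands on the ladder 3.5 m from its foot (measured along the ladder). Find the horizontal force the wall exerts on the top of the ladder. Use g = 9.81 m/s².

N_wall ≈ 352 N

Choose the foot of the ladder as the axis so the floor normal and friction both act there and drop out.
Ladder weight 9.5×9.81 = 93.2 N acts at 2.7 m along the ladder; its horizontal arm is 2.7·cos51° = 1.699 m → τ = 158.3 N·m clockwise.
Worker: 61×9.81 = 598.4 N at 3.5 m → arm 2.203 m → τ = 1318 N·m clockwise.
Wall normal N acts horizontally at the top; its moment arm is the height L sinθ = 5.4·sin51° = 4.197 m, counterclockwise.
For rotational equilibrium, N × 4.197 = 1476, so N = 352 N.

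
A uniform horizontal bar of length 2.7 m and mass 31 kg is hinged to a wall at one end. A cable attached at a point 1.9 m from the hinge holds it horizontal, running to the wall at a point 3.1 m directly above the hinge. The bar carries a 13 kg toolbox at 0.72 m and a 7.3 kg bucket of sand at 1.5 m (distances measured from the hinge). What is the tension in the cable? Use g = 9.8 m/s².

T ≈ 376 N

About the hinge:
Beam weight: 31 × 9.8 = 303.8 N down at 1.35 m → arm 1.35 m, τ = 303.8 × 1.35 = 410.1 N·m clockwise.
Toolbox: 13 × 9.8 = 127.4 N down at 0.72 m → arm 0.72 m, τ = 127.4 × 0.72 = 91.73 N·m clockwise.
Bucket of sand: 7.3 × 9.8 = 71.54 N down at 1.5 m → arm 1.5 m, τ = 71.54 × 1.5 = 107.3 N·m clockwise.
Total clockwise load moment = 609.1 N·m.
The cable tension T acts at 1.9 m; only its component perpendicular to the bar, T sinθ, produces torque. sinθ = h/√(h²+d²) = 3.1/√(3.1²+1.9²) = 0.8526.
For rotational equilibrium, T × 1.9 × 0.8526 = 609.1, so T = 609.1 / 1.62 = 376 N.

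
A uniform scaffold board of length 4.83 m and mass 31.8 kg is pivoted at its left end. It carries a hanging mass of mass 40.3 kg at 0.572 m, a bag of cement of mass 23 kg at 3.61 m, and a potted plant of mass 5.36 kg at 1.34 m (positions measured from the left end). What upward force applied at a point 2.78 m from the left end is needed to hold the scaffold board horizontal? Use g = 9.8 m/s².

F ≈ 670 N

Choose the left end as the axis so the unknown pivot reaction has zero arm there.
Beam weight: 31.8 × 9.8 = 311.6 N down at 2.415 m → arm 2.415 m, τ = 311.6 × 2.415 = 752.5 N·m clockwise.
Hanging mass: 40.3 × 9.8 = 394.9 N down at 0.572 m → arm 0.572 m, τ = 394.9 × 0.572 = 225.9 N·m clockwise.
Bag of cement: 23 × 9.8 = 225.4 N down at 3.61 m → arm 3.61 m, τ = 225.4 × 3.61 = 813.7 N·m clockwise.
Potted plant: 5.36 × 9.8 = 52.53 N down at 1.34 m → arm 1.34 m, τ = 52.53 × 1.34 = 70.39 N·m clockwise.
Net moment of the loads = 1862 N·m clockwise.
The upward force F acts at a point 2.78 m from the left end, arm 2.78 m, giving F × 2.78 counterclockwise.
Balancing moments: F × 2.78 = 1862, giving F = 1862 / 2.78 = 670 N.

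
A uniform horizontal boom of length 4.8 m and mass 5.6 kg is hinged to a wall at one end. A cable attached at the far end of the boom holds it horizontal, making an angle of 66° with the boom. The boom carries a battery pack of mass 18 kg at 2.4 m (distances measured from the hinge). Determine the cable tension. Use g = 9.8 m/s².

T ≈ 127 N

Choose the hinge as the axis so the unknown hinge reaction has zero arm there.
Beam weight: 5.6 × 9.8 = 54.88 N down at 2.4 m → arm 2.4 m, τ = 54.88 × 2.4 = 131.7 N·m clockwise.
Battery pack: 18 × 9.8 = 176.4 N down at 2.4 m → arm 2.4 m, τ = 176.4 × 2.4 = 423.4 N·m clockwise.
Total clockwise load moment = 555.1 N·m.
The cable tension T acts at 4.8 m; only its component perpendicular to the boom, T sinθ, produces torque. sin 66° = 0.9135.
Setting net torque to zero: T × 4.8 × 0.9135 = 555.1 → T = 555.1 / 4.385 = 127 N.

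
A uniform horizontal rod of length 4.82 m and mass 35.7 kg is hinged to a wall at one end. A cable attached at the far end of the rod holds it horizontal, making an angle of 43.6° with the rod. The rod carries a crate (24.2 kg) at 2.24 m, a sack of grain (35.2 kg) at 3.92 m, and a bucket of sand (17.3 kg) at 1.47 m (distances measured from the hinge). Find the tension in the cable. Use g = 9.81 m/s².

About the hinge:
Beam weight: 35.7 × 9.81 = 350.2 N down at 2.41 m → arm 2.41 m, τ = 350.2 × 2.41 = 844 N·m clockwise.
Crate: 24.2 × 9.81 = 237.4 N down at 2.24 m → arm 2.24 m, τ = 237.4 × 2.24 = 531.8 N·m clockwise.
Sack of grain: 35.2 × 9.81 = 345.3 N down at 3.92 m → arm 3.92 m, τ = 345.3 × 3.92 = 1354 N·m clockwise.
Bucket of sand: 17.3 × 9.81 = 169.7 N down at 1.47 m → arm 1.47 m, τ = 169.7 × 1.47 = 249.5 N·m clockwise.
Total clockwise load moment = 2979 N·m.
The cable tension T acts at 4.82 m; only its component perpendicular to the rod, T sinθ, produces torque. sin 43.6° = 0.6896.
Στ = 0 ⇒ T × 4.82 × 0.6896 = 2979 ⇒ T = 2979 / 3.324 = 896 N.

T ≈ 896 N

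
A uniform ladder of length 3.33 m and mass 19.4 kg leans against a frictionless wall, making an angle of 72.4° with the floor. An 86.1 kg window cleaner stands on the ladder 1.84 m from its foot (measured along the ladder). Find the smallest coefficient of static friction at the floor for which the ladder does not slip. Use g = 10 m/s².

About the foot of the ladder:
Ladder weight 19.4×10 = 194 N acts at 1.665 m along the ladder; its horizontal arm is 1.665·cos72.4° = 0.5034 m → τ = 97.66 N·m clockwise.
Window cleaner: 86.1×10 = 861 N at 1.84 m → arm 0.5564 m → τ = 479.1 N·m clockwise.
Wall normal N acts horizontally at the top; its moment arm is the height L sinθ = 3.33·sin72.4° = 3.174 m, counterclockwise.
Setting net torque to zero: N × 3.174 = 576.8 → N = 181.7 N.
ΣFx = 0 ⇒ f = N_wall = 181.7 N. ΣFy = 0 ⇒ N_floor = 1055 N.
μ_min = f / N_floor = 181.7 / 1055 = 0.172.

μ_min ≈ 0.172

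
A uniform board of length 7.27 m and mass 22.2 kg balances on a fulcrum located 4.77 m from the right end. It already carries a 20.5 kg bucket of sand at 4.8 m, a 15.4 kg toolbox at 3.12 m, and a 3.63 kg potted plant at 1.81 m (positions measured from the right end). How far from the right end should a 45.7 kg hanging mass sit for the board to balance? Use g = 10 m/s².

Choose the fulcrum (at 4.77 m from the right end) as the axis so the support reaction has zero arm there.
Beam weight: 22.2 × 10 = 222 N down at 3.635 m → arm 1.135 m, τ = 222 × 1.135 = 252 N·m clockwise.
Bucket of sand: 20.5 × 10 = 205 N down at 4.8 m → arm 0.03 m, τ = 205 × 0.03 = 6.15 N·m counterclockwise.
Toolbox: 15.4 × 10 = 154 N down at 3.12 m → arm 1.65 m, τ = 154 × 1.65 = 254.1 N·m clockwise.
Potted plant: 3.63 × 10 = 36.3 N down at 1.81 m → arm 2.96 m, τ = 36.3 × 2.96 = 107.4 N·m clockwise.
Net moment of existing loads = 607.4 N·m clockwise.
The hanging mass weighs 45.7 × 10 = 457 N and must supply an equal counterclockwise moment, so its lever arm about the fulcrum is 607.4 / 457 = 1.33 m.
That puts it at 4.77 + 1.33 = 6.1 m from the right end.

x ≈ 6.1 m from the right end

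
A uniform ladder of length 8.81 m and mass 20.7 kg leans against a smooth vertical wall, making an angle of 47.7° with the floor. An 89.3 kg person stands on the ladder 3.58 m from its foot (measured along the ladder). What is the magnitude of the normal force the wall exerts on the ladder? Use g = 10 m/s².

Choose the foot of the ladder as the axis so the floor normal and friction both act there and drop out.
Ladder weight 20.7×10 = 207 N acts at 4.405 m along the ladder; its horizontal arm is 4.405·cos47.7° = 2.965 m → τ = 613.8 N·m clockwise.
Person: 89.3×10 = 893 N at 3.58 m → arm 2.409 m → τ = 2151 N·m clockwise.
Wall normal N acts horizontally at the top; its moment arm is the height L sinθ = 8.81·sin47.7° = 6.516 m, counterclockwise.
Balancing moments: N × 6.516 = 2765, giving N = 424 N.

N_wall ≈ 424 N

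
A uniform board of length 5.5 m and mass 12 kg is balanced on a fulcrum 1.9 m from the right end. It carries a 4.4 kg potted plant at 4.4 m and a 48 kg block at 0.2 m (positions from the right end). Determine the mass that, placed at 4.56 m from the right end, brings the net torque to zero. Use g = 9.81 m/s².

m ≈ 22.7 kg

Choose the fulcrum (at 1.9 m from the right end) as the axis so the support reaction has zero arm there.
Beam weight: 12 × 9.81 = 117.7 N down at 2.75 m → arm 0.85 m, τ = 117.7 × 0.85 = 100 N·m counterclockwise.
Potted plant: 4.4 × 9.81 = 43.16 N down at 4.4 m → arm 2.5 m, τ = 43.16 × 2.5 = 107.9 N·m counterclockwise.
Block: 48 × 9.81 = 470.9 N down at 0.2 m → arm 1.7 m, τ = 470.9 × 1.7 = 800.5 N·m clockwise.
Net moment of known loads = 592.6 N·m clockwise.
An unknown mass m at 4.56 m has arm 2.66 m; its moment is m·g·2.66 counterclockwise.
Balancing moments: m × 9.81 × 2.66 = 592.6, giving m = 592.6 / (9.81 × 2.66) = 22.7 kg.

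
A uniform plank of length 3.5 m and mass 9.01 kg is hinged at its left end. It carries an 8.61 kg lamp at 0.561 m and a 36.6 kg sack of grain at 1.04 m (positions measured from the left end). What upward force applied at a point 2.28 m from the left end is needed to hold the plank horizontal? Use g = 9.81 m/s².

Sum moments about the left end (the unknown pivot reaction has zero arm there).
Beam weight: 9.01 × 9.81 = 88.39 N down at 1.75 m → arm 1.75 m, τ = 88.39 × 1.75 = 154.7 N·m clockwise.
Lamp: 8.61 × 9.81 = 84.46 N down at 0.561 m → arm 0.561 m, τ = 84.46 × 0.561 = 47.38 N·m clockwise.
Sack of grain: 36.6 × 9.81 = 359 N down at 1.04 m → arm 1.04 m, τ = 359 × 1.04 = 373.4 N·m clockwise.
Net moment of the loads = 575.5 N·m clockwise.
The upward force F acts at a point 2.28 m from the left end, arm 2.28 m, giving F × 2.28 counterclockwise.
Balancing moments: F × 2.28 = 575.5, giving F = 575.5 / 2.28 = 252 N.

F ≈ 252 N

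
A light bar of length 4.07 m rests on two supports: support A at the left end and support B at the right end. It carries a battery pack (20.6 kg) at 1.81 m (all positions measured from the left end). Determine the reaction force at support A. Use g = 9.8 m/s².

R_A ≈ 112 N

Take moments about support B.
Battery pack: 20.6 × 9.8 = 201.9 N down at 1.81 m → arm 2.26 m, τ = 201.9 × 2.26 = 456.3 N·m counterclockwise.
Net load moment about support B = 456.3 N·m counterclockwise.
Reaction R at support A is upward at 0 m, arm 4.07 m → moment R × 4.07 clockwise.
Setting net torque to zero: R × 4.07 = 456.3 → R = 112 N.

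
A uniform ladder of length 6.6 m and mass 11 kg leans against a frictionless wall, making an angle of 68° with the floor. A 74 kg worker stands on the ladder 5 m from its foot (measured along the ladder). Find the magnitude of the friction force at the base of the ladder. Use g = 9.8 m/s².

Sum moments about the foot of the ladder (the floor normal and friction both act there and drop out).
Ladder weight 11×9.8 = 107.8 N acts at 3.3 m along the ladder; its horizontal arm is 3.3·cos68° = 1.236 m → τ = 133.2 N·m clockwise.
Worker: 74×9.8 = 725.2 N at 5 m → arm 1.873 m → τ = 1358 N·m clockwise.
Wall normal N acts horizontally at the top; its moment arm is the height L sinθ = 6.6·sin68° = 6.119 m, counterclockwise.
Στ = 0 ⇒ N × 6.119 = 1491 ⇒ N = 244 N.
ΣFx = 0: friction at the foot balances the wall's push, so f = N_wall = 244 N.

f ≈ 244 N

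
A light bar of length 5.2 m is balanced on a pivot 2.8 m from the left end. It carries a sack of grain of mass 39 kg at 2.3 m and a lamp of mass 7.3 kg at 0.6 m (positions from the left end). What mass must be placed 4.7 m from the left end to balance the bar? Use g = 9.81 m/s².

m ≈ 18.7 kg

Choose the pivot (at 2.8 m from the left end) as the axis so the support reaction has zero arm there.
Sack of grain: 39 × 9.81 = 382.6 N down at 2.3 m → arm 0.5 m, τ = 382.6 × 0.5 = 191.3 N·m counterclockwise.
Lamp: 7.3 × 9.81 = 71.61 N down at 0.6 m → arm 2.2 m, τ = 71.61 × 2.2 = 157.5 N·m counterclockwise.
Net moment of known loads = 348.8 N·m counterclockwise.
An unknown mass m at 4.7 m has arm 1.9 m; its moment is m·g·1.9 clockwise.
Balancing moments: m × 9.81 × 1.9 = 348.8, giving m = 348.8 / (9.81 × 1.9) = 18.7 kg.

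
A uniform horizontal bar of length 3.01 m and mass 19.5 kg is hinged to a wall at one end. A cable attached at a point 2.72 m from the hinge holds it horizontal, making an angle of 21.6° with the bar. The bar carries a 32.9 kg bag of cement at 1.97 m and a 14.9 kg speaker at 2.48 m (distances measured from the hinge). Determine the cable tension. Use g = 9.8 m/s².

T ≈ 1280 N

Taking torques about the hinge:
Beam weight: 19.5 × 9.8 = 191.1 N down at 1.505 m → arm 1.505 m, τ = 191.1 × 1.505 = 287.6 N·m clockwise.
Bag of cement: 32.9 × 9.8 = 322.4 N down at 1.97 m → arm 1.97 m, τ = 322.4 × 1.97 = 635.1 N·m clockwise.
Speaker: 14.9 × 9.8 = 146 N down at 2.48 m → arm 2.48 m, τ = 146 × 2.48 = 362.1 N·m clockwise.
Total clockwise load moment = 1285 N·m.
The cable tension T acts at 2.72 m; only its component perpendicular to the bar, T sinθ, produces torque. sin 21.6° = 0.3681.
Στ = 0 ⇒ T × 2.72 × 0.3681 = 1285 ⇒ T = 1285 / 1.001 = 1280 N.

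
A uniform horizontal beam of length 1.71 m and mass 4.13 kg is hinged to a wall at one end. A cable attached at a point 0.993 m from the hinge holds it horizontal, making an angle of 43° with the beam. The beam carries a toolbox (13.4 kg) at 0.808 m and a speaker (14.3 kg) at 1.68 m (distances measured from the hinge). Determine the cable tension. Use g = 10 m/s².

Taking torques about the hinge:
Beam weight: 4.13 × 10 = 41.3 N down at 0.855 m → arm 0.855 m, τ = 41.3 × 0.855 = 35.31 N·m clockwise.
Toolbox: 13.4 × 10 = 134 N down at 0.808 m → arm 0.808 m, τ = 134 × 0.808 = 108.3 N·m clockwise.
Speaker: 14.3 × 10 = 143 N down at 1.68 m → arm 1.68 m, τ = 143 × 1.68 = 240.2 N·m clockwise.
Total clockwise load moment = 383.8 N·m.
The cable tension T acts at 0.993 m; only its component perpendicular to the beam, T sinθ, produces torque. sin 43° = 0.682.
Setting net torque to zero: T × 0.993 × 0.682 = 383.8 → T = 383.8 / 0.6772 = 567 N.

T ≈ 567 N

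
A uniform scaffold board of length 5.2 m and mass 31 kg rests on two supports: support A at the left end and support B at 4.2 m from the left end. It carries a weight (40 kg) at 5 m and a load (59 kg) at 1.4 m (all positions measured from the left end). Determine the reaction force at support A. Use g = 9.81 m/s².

R_A ≈ 427 N

Take moments about support B.
Beam weight: 31 × 9.81 = 304.1 N down at 2.6 m → arm 1.6 m, τ = 304.1 × 1.6 = 486.6 N·m counterclockwise.
Weight: 40 × 9.81 = 392.4 N down at 5 m → arm 0.8 m, τ = 392.4 × 0.8 = 313.9 N·m clockwise.
Load: 59 × 9.81 = 578.8 N down at 1.4 m → arm 2.8 m, τ = 578.8 × 2.8 = 1621 N·m counterclockwise.
Net load moment about support B = 1794 N·m counterclockwise.
Reaction R at support A is upward at 0 m, arm 4.2 m → moment R × 4.2 clockwise.
For rotational equilibrium, R × 4.2 = 1794, so R = 427 N.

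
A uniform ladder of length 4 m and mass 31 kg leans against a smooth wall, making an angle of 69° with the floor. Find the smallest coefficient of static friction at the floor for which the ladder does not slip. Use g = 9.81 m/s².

μ_min ≈ 0.192

Choose the foot of the ladder as the axis so the floor normal and friction both act there and drop out.
Ladder weight 31×9.81 = 304.1 N acts at 2 m along the ladder; its horizontal arm is 2·cos69° = 0.7167 m → τ = 217.9 N·m clockwise.
Wall normal N acts horizontally at the top; its moment arm is the height L sinθ = 4·sin69° = 3.734 m, counterclockwise.
For rotational equilibrium, N × 3.734 = 217.9, so N = 58.36 N.
ΣFx = 0 ⇒ f = N_wall = 58.36 N. ΣFy = 0 ⇒ N_floor = 304.1 N.
μ_min = f / N_floor = 58.36 / 304.1 = 0.192.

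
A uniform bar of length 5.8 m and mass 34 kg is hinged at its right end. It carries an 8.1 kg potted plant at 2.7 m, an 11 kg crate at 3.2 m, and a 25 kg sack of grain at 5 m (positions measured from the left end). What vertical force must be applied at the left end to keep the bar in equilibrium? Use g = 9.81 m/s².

F ≈ 291 N

About the right end:
Beam weight: 34 × 9.81 = 333.5 N down at 2.9 m → arm 2.9 m, τ = 333.5 × 2.9 = 967.1 N·m counterclockwise.
Potted plant: 8.1 × 9.81 = 79.46 N down at 2.7 m → arm 3.1 m, τ = 79.46 × 3.1 = 246.3 N·m counterclockwise.
Crate: 11 × 9.81 = 107.9 N down at 3.2 m → arm 2.6 m, τ = 107.9 × 2.6 = 280.5 N·m counterclockwise.
Sack of grain: 25 × 9.81 = 245.2 N down at 5 m → arm 0.8 m, τ = 245.2 × 0.8 = 196.2 N·m counterclockwise.
Net moment of the loads = 1690 N·m counterclockwise.
The upward force F acts at the left end, arm 5.8 m, giving F × 5.8 clockwise.
For rotational equilibrium, F × 5.8 = 1690, so F = 1690 / 5.8 = 291 N.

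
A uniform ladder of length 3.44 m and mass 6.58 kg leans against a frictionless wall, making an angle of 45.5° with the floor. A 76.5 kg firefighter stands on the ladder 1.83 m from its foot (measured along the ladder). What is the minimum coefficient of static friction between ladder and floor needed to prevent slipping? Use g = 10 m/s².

μ_min ≈ 0.52

About the foot of the ladder:
Ladder weight 6.58×10 = 65.8 N acts at 1.72 m along the ladder; its horizontal arm is 1.72·cos45.5° = 1.206 m → τ = 79.35 N·m clockwise.
Firefighter: 76.5×10 = 765 N at 1.83 m → arm 1.283 m → τ = 981.5 N·m clockwise.
Wall normal N acts horizontally at the top; its moment arm is the height L sinθ = 3.44·sin45.5° = 2.454 m, counterclockwise.
Στ = 0 ⇒ N × 2.454 = 1061 ⇒ N = 432.4 N.
ΣFx = 0 ⇒ f = N_wall = 432.4 N. ΣFy = 0 ⇒ N_floor = 830.8 N.
μ_min = f / N_floor = 432.4 / 830.8 = 0.52.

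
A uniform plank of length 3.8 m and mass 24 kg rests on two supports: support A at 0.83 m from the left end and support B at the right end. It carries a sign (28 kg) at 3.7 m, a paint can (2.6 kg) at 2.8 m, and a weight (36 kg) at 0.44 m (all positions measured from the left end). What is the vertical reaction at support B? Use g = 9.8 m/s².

R_B ≈ 320 N

Taking torques about support A:
Beam weight: 24 × 9.8 = 235.2 N down at 1.9 m → arm 1.07 m, τ = 235.2 × 1.07 = 251.7 N·m clockwise.
Sign: 28 × 9.8 = 274.4 N down at 3.7 m → arm 2.87 m, τ = 274.4 × 2.87 = 787.5 N·m clockwise.
Paint can: 2.6 × 9.8 = 25.48 N down at 2.8 m → arm 1.97 m, τ = 25.48 × 1.97 = 50.2 N·m clockwise.
Weight: 36 × 9.8 = 352.8 N down at 0.44 m → arm 0.39 m, τ = 352.8 × 0.39 = 137.6 N·m counterclockwise.
Net load moment about support A = 951.8 N·m clockwise.
Reaction R at support B is upward at 3.8 m, arm 2.97 m → moment R × 2.97 counterclockwise.
Balancing moments: R × 2.97 = 951.8, giving R = 320 N.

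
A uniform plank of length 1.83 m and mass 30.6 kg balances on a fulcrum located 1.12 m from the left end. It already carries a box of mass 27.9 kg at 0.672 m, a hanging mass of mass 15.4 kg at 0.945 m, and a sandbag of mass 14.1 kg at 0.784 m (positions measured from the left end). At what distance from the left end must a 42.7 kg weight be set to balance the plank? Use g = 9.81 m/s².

Taking torques about the fulcrum (at 1.12 m from the left end):
Beam weight: 30.6 × 9.81 = 300.2 N down at 0.915 m → arm 0.205 m, τ = 300.2 × 0.205 = 61.54 N·m counterclockwise.
Box: 27.9 × 9.81 = 273.7 N down at 0.672 m → arm 0.448 m, τ = 273.7 × 0.448 = 122.6 N·m counterclockwise.
Hanging mass: 15.4 × 9.81 = 151.1 N down at 0.945 m → arm 0.175 m, τ = 151.1 × 0.175 = 26.44 N·m counterclockwise.
Sandbag: 14.1 × 9.81 = 138.3 N down at 0.784 m → arm 0.336 m, τ = 138.3 × 0.336 = 46.47 N·m counterclockwise.
Net moment of existing loads = 257 N·m counterclockwise.
The weight weighs 42.7 × 9.81 = 418.9 N and must supply an equal clockwise moment, so its lever arm about the fulcrum is 257 / 418.9 = 0.614 m.
That puts it at 1.12 + 0.614 = 1.73 m from the left end.

x ≈ 1.73 m from the left end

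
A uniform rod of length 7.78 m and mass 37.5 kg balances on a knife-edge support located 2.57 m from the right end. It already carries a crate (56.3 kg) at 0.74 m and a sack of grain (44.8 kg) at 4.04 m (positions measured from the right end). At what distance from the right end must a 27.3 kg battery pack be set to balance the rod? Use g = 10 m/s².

Taking torques about the knife-edge support (at 2.57 m from the right end):
Beam weight: 37.5 × 10 = 375 N down at 3.89 m → arm 1.32 m, τ = 375 × 1.32 = 495 N·m counterclockwise.
Crate: 56.3 × 10 = 563 N down at 0.74 m → arm 1.83 m, τ = 563 × 1.83 = 1030 N·m clockwise.
Sack of grain: 44.8 × 10 = 448 N down at 4.04 m → arm 1.47 m, τ = 448 × 1.47 = 658.6 N·m counterclockwise.
Net moment of existing loads = 123.6 N·m counterclockwise.
The battery pack weighs 27.3 × 10 = 273 N and must supply an equal clockwise moment, so its lever arm about the knife-edge support is 123.6 / 273 = 0.453 m.
That puts it at 2.57 − 0.453 = 2.12 m from the right end.

x ≈ 2.12 m from the right end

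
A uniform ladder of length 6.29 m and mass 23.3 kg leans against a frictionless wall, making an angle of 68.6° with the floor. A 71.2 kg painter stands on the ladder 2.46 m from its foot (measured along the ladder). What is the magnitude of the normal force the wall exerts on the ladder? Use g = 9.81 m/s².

Take moments about the foot of the ladder.
Ladder weight 23.3×9.81 = 228.6 N acts at 3.145 m along the ladder; its horizontal arm is 3.145·cos68.6° = 1.148 m → τ = 262.4 N·m clockwise.
Painter: 71.2×9.81 = 698.5 N at 2.46 m → arm 0.8976 m → τ = 627 N·m clockwise.
Wall normal N acts horizontally at the top; its moment arm is the height L sinθ = 6.29·sin68.6° = 5.856 m, counterclockwise.
Στ = 0 ⇒ N × 5.856 = 889.4 ⇒ N = 152 N.

N_wall ≈ 152 N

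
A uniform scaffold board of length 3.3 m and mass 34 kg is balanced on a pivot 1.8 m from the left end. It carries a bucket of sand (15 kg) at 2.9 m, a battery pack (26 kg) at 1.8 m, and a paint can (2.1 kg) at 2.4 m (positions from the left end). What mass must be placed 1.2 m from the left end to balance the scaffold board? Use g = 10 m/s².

Choose the pivot (at 1.8 m from the left end) as the axis so the support reaction has zero arm there.
Beam weight: 34 × 10 = 340 N down at 1.65 m → arm 0.15 m, τ = 340 × 0.15 = 51 N·m counterclockwise.
Bucket of sand: 15 × 10 = 150 N down at 2.9 m → arm 1.1 m, τ = 150 × 1.1 = 165 N·m clockwise.
Battery pack: acts at the pivot, moment arm 0 → no torque.
Paint can: 2.1 × 10 = 21 N down at 2.4 m → arm 0.6 m, τ = 21 × 0.6 = 12.6 N·m clockwise.
Net moment of known loads = 126.6 N·m clockwise.
An unknown mass m at 1.2 m has arm 0.6 m; its moment is m·g·0.6 counterclockwise.
For rotational equilibrium, m × 10 × 0.6 = 126.6, so m = 126.6 / (10 × 0.6) = 21.1 kg.

m ≈ 21.1 kg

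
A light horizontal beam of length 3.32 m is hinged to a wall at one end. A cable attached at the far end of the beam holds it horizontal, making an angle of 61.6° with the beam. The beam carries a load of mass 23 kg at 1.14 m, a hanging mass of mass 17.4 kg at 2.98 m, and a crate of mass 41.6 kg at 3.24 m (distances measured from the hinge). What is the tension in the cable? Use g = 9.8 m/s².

T ≈ 714 N

About the hinge:
Load: 23 × 9.8 = 225.4 N down at 1.14 m → arm 1.14 m, τ = 225.4 × 1.14 = 257 N·m clockwise.
Hanging mass: 17.4 × 9.8 = 170.5 N down at 2.98 m → arm 2.98 m, τ = 170.5 × 2.98 = 508.1 N·m clockwise.
Crate: 41.6 × 9.8 = 407.7 N down at 3.24 m → arm 3.24 m, τ = 407.7 × 3.24 = 1321 N·m clockwise.
Total clockwise load moment = 2086 N·m.
The cable tension T acts at 3.32 m; only its component perpendicular to the beam, T sinθ, produces torque. sin 61.6° = 0.8796.
Στ = 0 ⇒ T × 3.32 × 0.8796 = 2086 ⇒ T = 2086 / 2.92 = 714 N.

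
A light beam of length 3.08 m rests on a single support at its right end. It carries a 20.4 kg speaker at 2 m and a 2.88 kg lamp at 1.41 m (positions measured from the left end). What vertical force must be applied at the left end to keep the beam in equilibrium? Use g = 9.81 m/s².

F ≈ 85.5 N

About the right end:
Speaker: 20.4 × 9.81 = 200.1 N down at 2 m → arm 1.08 m, τ = 200.1 × 1.08 = 216.1 N·m counterclockwise.
Lamp: 2.88 × 9.81 = 28.25 N down at 1.41 m → arm 1.67 m, τ = 28.25 × 1.67 = 47.18 N·m counterclockwise.
Net moment of the loads = 263.3 N·m counterclockwise.
The upward force F acts at the left end, arm 3.08 m, giving F × 3.08 clockwise.
Setting net torque to zero: F × 3.08 = 263.3 → F = 263.3 / 3.08 = 85.5 N.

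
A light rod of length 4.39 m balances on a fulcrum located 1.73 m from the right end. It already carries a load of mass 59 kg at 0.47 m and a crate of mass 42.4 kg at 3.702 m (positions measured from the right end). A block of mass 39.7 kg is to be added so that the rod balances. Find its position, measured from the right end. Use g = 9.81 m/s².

Sum moments about the fulcrum (at 1.73 m from the right end) (the support reaction has zero arm there).
Load: 59 × 9.81 = 578.8 N down at 0.47 m → arm 1.26 m, τ = 578.8 × 1.26 = 729.3 N·m clockwise.
Crate: 42.4 × 9.81 = 415.9 N down at 3.702 m → arm 1.972 m, τ = 415.9 × 1.972 = 820.2 N·m counterclockwise.
Net moment of existing loads = 90.9 N·m counterclockwise.
The block weighs 39.7 × 9.81 = 389.5 N and must supply an equal clockwise moment, so its lever arm about the fulcrum is 90.9 / 389.5 = 0.233 m.
That puts it at 1.73 − 0.233 = 1.5 m from the right end.

x ≈ 1.5 m from the right end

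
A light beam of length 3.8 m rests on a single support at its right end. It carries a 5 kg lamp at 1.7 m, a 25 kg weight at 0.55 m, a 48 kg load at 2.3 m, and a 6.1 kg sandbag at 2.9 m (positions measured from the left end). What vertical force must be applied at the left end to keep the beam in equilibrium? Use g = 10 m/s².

Sum moments about the right end (the unknown pivot reaction has zero arm there).
Lamp: 5 × 10 = 50 N down at 1.7 m → arm 2.1 m, τ = 50 × 2.1 = 105 N·m counterclockwise.
Weight: 25 × 10 = 250 N down at 0.55 m → arm 3.25 m, τ = 250 × 3.25 = 812.5 N·m counterclockwise.
Load: 48 × 10 = 480 N down at 2.3 m → arm 1.5 m, τ = 480 × 1.5 = 720 N·m counterclockwise.
Sandbag: 6.1 × 10 = 61 N down at 2.9 m → arm 0.9 m, τ = 61 × 0.9 = 54.9 N·m counterclockwise.
Net moment of the loads = 1692 N·m counterclockwise.
The upward force F acts at the left end, arm 3.8 m, giving F × 3.8 clockwise.
For rotational equilibrium, F × 3.8 = 1692, so F = 1692 / 3.8 = 445 N.

F ≈ 445 N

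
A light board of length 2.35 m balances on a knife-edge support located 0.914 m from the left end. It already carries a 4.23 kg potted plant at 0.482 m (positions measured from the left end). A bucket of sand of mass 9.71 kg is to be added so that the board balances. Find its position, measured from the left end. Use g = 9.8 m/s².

Taking torques about the knife-edge support (at 0.914 m from the left end):
Potted plant: 4.23 × 9.8 = 41.45 N down at 0.482 m → arm 0.432 m, τ = 41.45 × 0.432 = 17.91 N·m counterclockwise.
Net moment of existing loads = 17.91 N·m counterclockwise.
The bucket of sand weighs 9.71 × 9.8 = 95.16 N and must supply an equal clockwise moment, so its lever arm about the knife-edge support is 17.91 / 95.16 = 0.188 m.
That puts it at 0.914 + 0.188 = 1.1 m from the left end.

x ≈ 1.1 m from the left end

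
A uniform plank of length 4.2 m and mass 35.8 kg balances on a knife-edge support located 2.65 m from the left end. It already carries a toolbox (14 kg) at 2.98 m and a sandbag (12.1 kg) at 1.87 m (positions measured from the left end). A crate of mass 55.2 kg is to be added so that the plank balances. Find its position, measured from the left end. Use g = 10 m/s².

x ≈ 3.09 m from the left end

Sum moments about the knife-edge support (at 2.65 m from the left end) (the support reaction has zero arm there).
Beam weight: 35.8 × 10 = 358 N down at 2.1 m → arm 0.55 m, τ = 358 × 0.55 = 196.9 N·m counterclockwise.
Toolbox: 14 × 10 = 140 N down at 2.98 m → arm 0.33 m, τ = 140 × 0.33 = 46.2 N·m clockwise.
Sandbag: 12.1 × 10 = 121 N down at 1.87 m → arm 0.78 m, τ = 121 × 0.78 = 94.38 N·m counterclockwise.
Net moment of existing loads = 245.1 N·m counterclockwise.
The crate weighs 55.2 × 10 = 552 N and must supply an equal clockwise moment, so its lever arm about the knife-edge support is 245.1 / 552 = 0.444 m.
That puts it at 2.65 + 0.444 = 3.09 m from the left end.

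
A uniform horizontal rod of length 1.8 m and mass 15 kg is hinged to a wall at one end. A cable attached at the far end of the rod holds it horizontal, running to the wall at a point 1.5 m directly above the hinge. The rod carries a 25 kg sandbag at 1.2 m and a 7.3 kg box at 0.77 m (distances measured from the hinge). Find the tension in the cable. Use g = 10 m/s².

About the hinge:
Beam weight: 15 × 10 = 150 N down at 0.9 m → arm 0.9 m, τ = 150 × 0.9 = 135 N·m clockwise.
Sandbag: 25 × 10 = 250 N down at 1.2 m → arm 1.2 m, τ = 250 × 1.2 = 300 N·m clockwise.
Box: 7.3 × 10 = 73 N down at 0.77 m → arm 0.77 m, τ = 73 × 0.77 = 56.21 N·m clockwise.
Total clockwise load moment = 491.2 N·m.
The cable tension T acts at 1.8 m; only its component perpendicular to the rod, T sinθ, produces torque. sinθ = h/√(h²+d²) = 1.5/√(1.5²+1.8²) = 0.6402.
Setting net torque to zero: T × 1.8 × 0.6402 = 491.2 → T = 491.2 / 1.152 = 426 N.

T ≈ 426 N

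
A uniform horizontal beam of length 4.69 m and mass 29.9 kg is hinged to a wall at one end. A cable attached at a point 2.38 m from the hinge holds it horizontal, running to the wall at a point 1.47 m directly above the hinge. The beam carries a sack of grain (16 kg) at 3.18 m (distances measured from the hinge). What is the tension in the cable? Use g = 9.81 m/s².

T ≈ 949 N

Take moments about the hinge.
Beam weight: 29.9 × 9.81 = 293.3 N down at 2.345 m → arm 2.345 m, τ = 293.3 × 2.345 = 687.8 N·m clockwise.
Sack of grain: 16 × 9.81 = 157 N down at 3.18 m → arm 3.18 m, τ = 157 × 3.18 = 499.3 N·m clockwise.
Total clockwise load moment = 1187 N·m.
The cable tension T acts at 2.38 m; only its component perpendicular to the beam, T sinθ, produces torque. sinθ = h/√(h²+d²) = 1.47/√(1.47²+2.38²) = 0.5255.
Στ = 0 ⇒ T × 2.38 × 0.5255 = 1187 ⇒ T = 1187 / 1.251 = 949 N.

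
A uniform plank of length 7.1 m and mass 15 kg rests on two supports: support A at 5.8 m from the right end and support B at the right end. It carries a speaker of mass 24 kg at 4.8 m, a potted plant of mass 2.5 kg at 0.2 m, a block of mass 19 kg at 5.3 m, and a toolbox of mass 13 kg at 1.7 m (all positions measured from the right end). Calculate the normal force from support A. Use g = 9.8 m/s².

Choose support B as the axis so its reaction then has zero moment arm.
Beam weight: 15 × 9.8 = 147 N down at 3.55 m → arm 3.55 m, τ = 147 × 3.55 = 521.9 N·m counterclockwise.
Speaker: 24 × 9.8 = 235.2 N down at 4.8 m → arm 4.8 m, τ = 235.2 × 4.8 = 1129 N·m counterclockwise.
Potted plant: 2.5 × 9.8 = 24.5 N down at 0.2 m → arm 0.2 m, τ = 24.5 × 0.2 = 4.9 N·m counterclockwise.
Block: 19 × 9.8 = 186.2 N down at 5.3 m → arm 5.3 m, τ = 186.2 × 5.3 = 986.9 N·m counterclockwise.
Toolbox: 13 × 9.8 = 127.4 N down at 1.7 m → arm 1.7 m, τ = 127.4 × 1.7 = 216.6 N·m counterclockwise.
Net load moment about support B = 2859 N·m counterclockwise.
Reaction R at support A is upward at 5.8 m, arm 5.8 m → moment R × 5.8 clockwise.
Balancing moments: R × 5.8 = 2859, giving R = 493 N.

R_A ≈ 493 N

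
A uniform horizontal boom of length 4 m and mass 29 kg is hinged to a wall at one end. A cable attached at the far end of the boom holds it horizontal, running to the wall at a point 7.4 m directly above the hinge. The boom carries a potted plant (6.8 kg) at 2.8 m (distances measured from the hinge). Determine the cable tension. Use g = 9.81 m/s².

T ≈ 215 N

Taking torques about the hinge:
Beam weight: 29 × 9.81 = 284.5 N down at 2 m → arm 2 m, τ = 284.5 × 2 = 569 N·m clockwise.
Potted plant: 6.8 × 9.81 = 66.71 N down at 2.8 m → arm 2.8 m, τ = 66.71 × 2.8 = 186.8 N·m clockwise.
Total clockwise load moment = 755.8 N·m.
The cable tension T acts at 4 m; only its component perpendicular to the boom, T sinθ, produces torque. sinθ = h/√(h²+d²) = 7.4/√(7.4²+4²) = 0.8797.
Balancing moments: T × 4 × 0.8797 = 755.8, giving T = 755.8 / 3.519 = 215 N.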